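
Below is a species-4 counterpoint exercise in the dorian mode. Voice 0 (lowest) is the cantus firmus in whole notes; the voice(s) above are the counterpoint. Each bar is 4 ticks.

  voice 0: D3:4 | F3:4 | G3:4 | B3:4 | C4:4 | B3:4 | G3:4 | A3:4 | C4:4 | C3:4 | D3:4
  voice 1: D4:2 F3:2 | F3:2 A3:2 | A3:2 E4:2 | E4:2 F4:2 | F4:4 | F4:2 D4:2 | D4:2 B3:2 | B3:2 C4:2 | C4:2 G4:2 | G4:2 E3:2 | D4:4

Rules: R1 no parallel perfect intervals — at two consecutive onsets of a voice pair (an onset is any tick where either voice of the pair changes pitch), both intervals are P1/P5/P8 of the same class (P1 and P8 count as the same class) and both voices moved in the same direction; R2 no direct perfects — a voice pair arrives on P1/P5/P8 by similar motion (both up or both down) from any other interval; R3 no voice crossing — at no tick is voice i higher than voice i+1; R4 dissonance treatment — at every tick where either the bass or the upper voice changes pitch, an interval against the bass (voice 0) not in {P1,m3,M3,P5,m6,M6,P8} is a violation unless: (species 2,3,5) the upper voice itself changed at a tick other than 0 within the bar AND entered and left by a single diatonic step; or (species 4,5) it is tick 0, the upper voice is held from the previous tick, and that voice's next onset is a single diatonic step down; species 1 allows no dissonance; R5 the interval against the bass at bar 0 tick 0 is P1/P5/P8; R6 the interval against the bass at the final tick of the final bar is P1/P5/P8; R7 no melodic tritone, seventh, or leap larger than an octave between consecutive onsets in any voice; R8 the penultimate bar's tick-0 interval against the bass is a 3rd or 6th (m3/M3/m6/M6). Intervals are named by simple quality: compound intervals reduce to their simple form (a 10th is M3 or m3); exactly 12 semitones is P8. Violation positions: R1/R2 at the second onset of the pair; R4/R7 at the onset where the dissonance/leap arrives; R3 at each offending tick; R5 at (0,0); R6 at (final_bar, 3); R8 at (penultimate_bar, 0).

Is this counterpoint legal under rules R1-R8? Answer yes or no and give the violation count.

bar 0: v0=D3 v1=D4 (P8)
bar 1: v0=F3 v1=F3 (P1)
bar 2: v0=G3 v1=A3 (M2)
bar 3: v0=B3 v1=E4 (P4)
bar 4: v0=C4 v1=F4 (P4)
bar 5: v0=B3 v1=F4 (TT)
bar 6: v0=G3 v1=D4 (P5)
bar 7: v0=A3 v1=B3 (M2)
bar 8: v0=C4 v1=C4 (P1)
bar 9: v0=C3 v1=G4 (P5)
bar 10: v0=D3 v1=D4 (P8)
  R4 @ bar2.0: G3/A3 M2 untreated
  R4 @ bar3.0: B3/E4 P4 untreated
  R4 @ bar3.2: B3/F4 TT untreated
  R4 @ bar4.0: C4/F4 P4 untreated
  R4 @ bar5.0: B3/F4 TT untreated
  R4 @ bar7.0: A3/B3 M2 untreated
  R8 @ bar9.0: penult P5 not 3rd/6th
  R7 @ bar9.2: G4->E3 leap 15st
  R2 @ bar10.0: C3/E3 M3 -> D3/D4 P8 similar
  R7 @ bar10.0: E3->D4 leap 10st

No (10 violations)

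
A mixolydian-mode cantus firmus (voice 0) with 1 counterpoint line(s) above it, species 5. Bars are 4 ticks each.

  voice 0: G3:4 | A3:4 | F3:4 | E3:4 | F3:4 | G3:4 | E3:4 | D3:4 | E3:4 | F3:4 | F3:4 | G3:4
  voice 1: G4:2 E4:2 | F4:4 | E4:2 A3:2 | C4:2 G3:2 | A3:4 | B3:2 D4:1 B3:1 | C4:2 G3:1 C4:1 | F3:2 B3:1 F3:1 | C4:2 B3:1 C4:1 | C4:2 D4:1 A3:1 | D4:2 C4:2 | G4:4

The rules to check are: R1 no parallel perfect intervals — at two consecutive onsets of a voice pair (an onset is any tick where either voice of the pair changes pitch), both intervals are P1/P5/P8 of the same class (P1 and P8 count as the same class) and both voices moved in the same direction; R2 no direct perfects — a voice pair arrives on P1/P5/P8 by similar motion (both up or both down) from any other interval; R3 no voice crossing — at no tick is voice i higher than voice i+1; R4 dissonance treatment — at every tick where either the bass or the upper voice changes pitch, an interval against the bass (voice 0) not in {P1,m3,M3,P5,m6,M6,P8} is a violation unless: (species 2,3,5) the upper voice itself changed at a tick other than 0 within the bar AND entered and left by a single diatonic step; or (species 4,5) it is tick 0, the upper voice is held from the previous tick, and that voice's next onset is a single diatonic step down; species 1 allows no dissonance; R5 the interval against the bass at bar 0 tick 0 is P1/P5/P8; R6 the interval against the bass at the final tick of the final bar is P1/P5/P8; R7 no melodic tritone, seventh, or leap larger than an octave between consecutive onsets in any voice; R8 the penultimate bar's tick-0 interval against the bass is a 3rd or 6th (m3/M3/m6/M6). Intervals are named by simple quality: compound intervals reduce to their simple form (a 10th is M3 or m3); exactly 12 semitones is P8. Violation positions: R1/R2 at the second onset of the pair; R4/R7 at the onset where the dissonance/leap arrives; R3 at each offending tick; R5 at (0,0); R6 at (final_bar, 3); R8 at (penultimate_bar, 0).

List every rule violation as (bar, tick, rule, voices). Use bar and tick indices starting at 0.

(2, 0, R4, (0, 1))
(7, 2, R7, (1,))
(7, 3, R7, (1,))
(11, 0, R2, (0, 1))

bar 0: v0=G3 v1=G4 downbeat P8
bar 1: v0=A3 v1=F4 downbeat m6
bar 2: v0=F3 v1=E4 downbeat M7
bar 3: v0=E3 v1=C4 downbeat m6
bar 4: v0=F3 v1=A3 downbeat M3
bar 5: v0=G3 v1=B3 downbeat M3
bar 6: v0=E3 v1=C4 downbeat m6
bar 7: v0=D3 v1=F3 downbeat m3
bar 8: v0=E3 v1=C4 downbeat m6
bar 9: v0=F3 v1=C4 downbeat P5
bar 10: v0=F3 v1=D4 downbeat M6
bar 11: v0=G3 v1=G4 downbeat P8
  -> R4 @ bar 2 tick 0 v(0, 1): F3/E4 M7 untreated
  -> R7 @ bar 7 tick 2 v(1,): F3->B3 leap 6st
  -> R7 @ bar 7 tick 3 v(1,): B3->F3 leap 6st
  -> R2 @ bar 11 tick 0 v(0, 1): F3/C4 P5 -> G3/G4 P8 similar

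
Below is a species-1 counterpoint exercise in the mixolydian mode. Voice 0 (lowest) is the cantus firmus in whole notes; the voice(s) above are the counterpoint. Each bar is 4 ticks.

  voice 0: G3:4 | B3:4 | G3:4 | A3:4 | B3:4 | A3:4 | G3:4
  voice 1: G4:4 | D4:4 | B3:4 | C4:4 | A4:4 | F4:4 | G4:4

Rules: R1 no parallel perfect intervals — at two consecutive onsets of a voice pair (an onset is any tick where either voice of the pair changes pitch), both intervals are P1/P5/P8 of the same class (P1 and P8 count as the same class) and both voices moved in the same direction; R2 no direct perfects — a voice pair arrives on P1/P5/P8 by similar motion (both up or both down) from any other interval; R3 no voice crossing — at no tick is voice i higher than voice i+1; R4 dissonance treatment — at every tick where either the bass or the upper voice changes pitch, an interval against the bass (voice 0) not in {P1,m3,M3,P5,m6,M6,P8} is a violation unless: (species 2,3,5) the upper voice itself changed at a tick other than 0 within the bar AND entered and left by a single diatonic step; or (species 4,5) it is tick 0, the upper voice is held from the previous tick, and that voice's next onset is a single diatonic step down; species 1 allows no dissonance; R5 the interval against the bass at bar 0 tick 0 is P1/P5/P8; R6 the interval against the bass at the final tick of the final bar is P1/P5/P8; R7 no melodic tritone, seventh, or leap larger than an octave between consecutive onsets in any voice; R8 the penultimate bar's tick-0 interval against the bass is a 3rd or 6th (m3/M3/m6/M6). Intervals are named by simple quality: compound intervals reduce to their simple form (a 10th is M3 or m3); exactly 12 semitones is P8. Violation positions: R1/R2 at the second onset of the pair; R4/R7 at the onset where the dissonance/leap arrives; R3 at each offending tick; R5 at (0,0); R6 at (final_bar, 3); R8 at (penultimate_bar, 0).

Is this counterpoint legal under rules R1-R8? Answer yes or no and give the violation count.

No (1 violations)

bar 0: v0=G3 v1=G4 (P8)
bar 1: v0=B3 v1=D4 (m3)
bar 2: v0=G3 v1=B3 (M3)
bar 3: v0=A3 v1=C4 (m3)
bar 4: v0=B3 v1=A4 (m7)
bar 5: v0=A3 v1=F4 (m6)
bar 6: v0=G3 v1=G4 (P8)
  R4 @ bar4.0: B3/A4 m7 untreated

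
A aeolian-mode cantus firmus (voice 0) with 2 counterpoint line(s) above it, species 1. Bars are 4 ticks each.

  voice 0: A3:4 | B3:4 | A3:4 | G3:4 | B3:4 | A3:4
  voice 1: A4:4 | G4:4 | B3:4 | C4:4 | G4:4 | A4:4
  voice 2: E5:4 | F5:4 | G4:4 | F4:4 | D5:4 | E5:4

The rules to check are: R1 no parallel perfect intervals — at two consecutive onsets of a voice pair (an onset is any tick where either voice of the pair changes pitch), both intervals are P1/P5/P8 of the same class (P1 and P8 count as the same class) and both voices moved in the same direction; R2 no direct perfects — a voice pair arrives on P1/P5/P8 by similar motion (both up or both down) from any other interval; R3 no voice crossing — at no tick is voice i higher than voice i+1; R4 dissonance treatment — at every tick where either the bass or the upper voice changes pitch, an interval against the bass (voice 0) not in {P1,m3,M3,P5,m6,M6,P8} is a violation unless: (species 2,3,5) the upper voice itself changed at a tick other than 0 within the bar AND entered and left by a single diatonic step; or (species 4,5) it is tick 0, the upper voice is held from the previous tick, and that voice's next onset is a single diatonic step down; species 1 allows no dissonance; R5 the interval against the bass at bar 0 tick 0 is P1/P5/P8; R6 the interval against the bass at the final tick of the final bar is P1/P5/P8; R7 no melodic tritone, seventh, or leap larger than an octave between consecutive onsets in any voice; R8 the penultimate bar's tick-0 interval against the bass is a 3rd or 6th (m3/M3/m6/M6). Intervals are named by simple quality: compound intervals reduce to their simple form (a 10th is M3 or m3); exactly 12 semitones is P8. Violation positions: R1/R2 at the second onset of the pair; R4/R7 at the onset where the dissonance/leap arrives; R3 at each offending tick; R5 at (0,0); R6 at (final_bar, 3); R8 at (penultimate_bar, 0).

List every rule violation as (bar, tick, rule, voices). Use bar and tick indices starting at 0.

bar 0: v0=A3 v1=A4 v2=E5 downbeat P5
bar 1: v0=B3 v1=G4 v2=F5 downbeat TT
bar 2: v0=A3 v1=B3 v2=G4 downbeat m7
bar 3: v0=G3 v1=C4 v2=F4 downbeat m7
bar 4: v0=B3 v1=G4 v2=D5 downbeat m3
bar 5: v0=A3 v1=A4 v2=E5 downbeat P5
  -> R4 @ bar 1 tick 0 v(0, 2): B3/F5 TT untreated
  -> R4 @ bar 2 tick 0 v(0, 1): A3/B3 M2 untreated
  -> R4 @ bar 2 tick 0 v(0, 2): A3/G4 m7 untreated
  -> R7 @ bar 2 tick 0 v(2,): F5->G4 leap 10st
  -> R4 @ bar 3 tick 0 v(0, 1): G3/C4 P4 untreated
  -> R4 @ bar 3 tick 0 v(0, 2): G3/F4 m7 untreated
  -> R2 @ bar 4 tick 0 v(1, 2): C4/F4 P4 -> G4/D5 P5 similar
  -> R1 @ bar 5 tick 0 v(1, 2): G4/D5 P5 -> A4/E5 P5 similar

(1, 0, R4, (0, 2))
(2, 0, R4, (0, 1))
(2, 0, R4, (0, 2))
(2, 0, R7, (2,))
(3, 0, R4, (0, 1))
(3, 0, R4, (0, 2))
(4, 0, R2, (1, 2))
(5, 0, R1, (1, 2))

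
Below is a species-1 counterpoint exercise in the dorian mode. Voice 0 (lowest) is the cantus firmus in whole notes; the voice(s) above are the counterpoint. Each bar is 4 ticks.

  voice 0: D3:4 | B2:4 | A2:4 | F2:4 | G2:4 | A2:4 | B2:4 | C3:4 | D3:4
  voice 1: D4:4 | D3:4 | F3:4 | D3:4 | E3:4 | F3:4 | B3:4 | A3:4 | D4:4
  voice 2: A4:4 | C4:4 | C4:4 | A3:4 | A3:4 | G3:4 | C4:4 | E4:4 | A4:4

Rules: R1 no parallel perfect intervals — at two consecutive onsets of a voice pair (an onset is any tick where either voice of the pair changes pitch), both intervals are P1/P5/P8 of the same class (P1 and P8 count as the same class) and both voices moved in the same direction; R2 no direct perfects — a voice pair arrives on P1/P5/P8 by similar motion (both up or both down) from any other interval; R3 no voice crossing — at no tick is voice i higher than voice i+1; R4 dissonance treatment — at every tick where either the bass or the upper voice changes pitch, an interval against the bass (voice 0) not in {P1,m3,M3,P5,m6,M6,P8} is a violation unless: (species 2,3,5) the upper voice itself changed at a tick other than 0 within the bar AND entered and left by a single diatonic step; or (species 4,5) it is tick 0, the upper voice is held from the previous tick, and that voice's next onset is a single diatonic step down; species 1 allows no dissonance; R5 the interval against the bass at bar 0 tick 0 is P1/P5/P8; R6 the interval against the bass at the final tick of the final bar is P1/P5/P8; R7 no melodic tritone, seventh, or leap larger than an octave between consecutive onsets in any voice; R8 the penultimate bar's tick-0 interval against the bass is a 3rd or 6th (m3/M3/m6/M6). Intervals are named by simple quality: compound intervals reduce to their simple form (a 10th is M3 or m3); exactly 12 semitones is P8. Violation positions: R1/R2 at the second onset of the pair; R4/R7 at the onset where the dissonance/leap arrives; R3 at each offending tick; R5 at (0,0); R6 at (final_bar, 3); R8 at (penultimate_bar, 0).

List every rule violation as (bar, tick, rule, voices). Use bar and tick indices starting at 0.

bar 0: v0=D3 v1=D4 v2=A4 downbeat P5
bar 1: v0=B2 v1=D3 v2=C4 downbeat m2
bar 2: v0=A2 v1=F3 v2=C4 downbeat m3
bar 3: v0=F2 v1=D3 v2=A3 downbeat M3
bar 4: v0=G2 v1=E3 v2=A3 downbeat M2
bar 5: v0=A2 v1=F3 v2=G3 downbeat m7
bar 6: v0=B2 v1=B3 v2=C4 downbeat m2
bar 7: v0=C3 v1=A3 v2=E4 downbeat M3
bar 8: v0=D3 v1=D4 v2=A4 downbeat P5
  -> R4 @ bar 1 tick 0 v(0, 2): B2/C4 m2 untreated
  -> R1 @ bar 3 tick 0 v(1, 2): F3/C4 P5 -> D3/A3 P5 similar
  -> R4 @ bar 4 tick 0 v(0, 2): G2/A3 M2 untreated
  -> R4 @ bar 5 tick 0 v(0, 2): A2/G3 m7 untreated
  -> R2 @ bar 6 tick 0 v(0, 1): A2/F3 m6 -> B2/B3 P8 similar
  -> R4 @ bar 6 tick 0 v(0, 2): B2/C4 m2 untreated
  -> R7 @ bar 6 tick 0 v(1,): F3->B3 leap 6st
  -> R1 @ bar 8 tick 0 v(1, 2): A3/E4 P5 -> D4/A4 P5 similar
  -> R2 @ bar 8 tick 0 v(0, 1): C3/A3 M6 -> D3/D4 P8 similar
  -> R2 @ bar 8 tick 0 v(0, 2): C3/E4 M3 -> D3/A4 P5 similar

(1, 0, R4, (0, 2))
(3, 0, R1, (1, 2))
(4, 0, R4, (0, 2))
(5, 0, R4, (0, 2))
(6, 0, R2, (0, 1))
(6, 0, R4, (0, 2))
(6, 0, R7, (1,))
(8, 0, R1, (1, 2))
(8, 0, R2, (0, 1))
(8, 0, R2, (0, 2))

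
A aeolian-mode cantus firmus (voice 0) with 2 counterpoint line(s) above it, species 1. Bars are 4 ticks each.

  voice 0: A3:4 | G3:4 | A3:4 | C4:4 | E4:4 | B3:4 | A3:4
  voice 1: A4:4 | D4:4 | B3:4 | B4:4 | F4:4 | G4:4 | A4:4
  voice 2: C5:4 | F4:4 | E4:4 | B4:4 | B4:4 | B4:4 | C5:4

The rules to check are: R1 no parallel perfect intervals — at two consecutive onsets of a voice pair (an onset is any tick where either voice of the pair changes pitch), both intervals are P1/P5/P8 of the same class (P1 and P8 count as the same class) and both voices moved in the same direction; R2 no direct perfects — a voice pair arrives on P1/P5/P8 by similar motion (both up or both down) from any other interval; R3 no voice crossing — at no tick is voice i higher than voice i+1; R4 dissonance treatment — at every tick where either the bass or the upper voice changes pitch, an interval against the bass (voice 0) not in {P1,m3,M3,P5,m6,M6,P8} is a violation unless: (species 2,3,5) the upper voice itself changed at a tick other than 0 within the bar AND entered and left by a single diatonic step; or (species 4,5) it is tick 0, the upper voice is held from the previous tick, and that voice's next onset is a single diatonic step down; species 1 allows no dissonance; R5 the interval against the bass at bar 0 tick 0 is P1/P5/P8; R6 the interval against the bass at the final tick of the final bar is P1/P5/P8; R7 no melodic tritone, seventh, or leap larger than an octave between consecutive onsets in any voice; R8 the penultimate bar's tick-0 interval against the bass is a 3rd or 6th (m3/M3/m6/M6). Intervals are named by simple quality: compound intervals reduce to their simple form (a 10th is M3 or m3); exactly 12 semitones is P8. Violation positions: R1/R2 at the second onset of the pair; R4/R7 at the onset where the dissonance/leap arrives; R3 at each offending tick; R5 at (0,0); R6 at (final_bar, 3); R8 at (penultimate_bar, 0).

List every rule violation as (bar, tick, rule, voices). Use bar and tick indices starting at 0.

bar 0: v0=A3 v1=A4 v2=C5 downbeat m3
bar 1: v0=G3 v1=D4 v2=F4 downbeat m7
bar 2: v0=A3 v1=B3 v2=E4 downbeat P5
bar 3: v0=C4 v1=B4 v2=B4 downbeat M7
bar 4: v0=E4 v1=F4 v2=B4 downbeat P5
bar 5: v0=B3 v1=G4 v2=B4 downbeat P8
bar 6: v0=A3 v1=A4 v2=C5 downbeat m3
  -> R5 @ bar 0 tick 0 v(0, 2): opens on m3
  -> R2 @ bar 1 tick 0 v(0, 1): A3/A4 P8 -> G3/D4 P5 similar
  -> R4 @ bar 1 tick 0 v(0, 2): G3/F4 m7 untreated
  -> R4 @ bar 2 tick 0 v(0, 1): A3/B3 M2 untreated
  -> R2 @ bar 3 tick 0 v(1, 2): B3/E4 P4 -> B4/B4 P1 similar
  -> R4 @ bar 3 tick 0 v(0, 1): C4/B4 M7 untreated
  -> R4 @ bar 3 tick 0 v(0, 2): C4/B4 M7 untreated
  -> R4 @ bar 4 tick 0 v(0, 1): E4/F4 m2 untreated
  -> R7 @ bar 4 tick 0 v(1,): B4->F4 leap 6st
  -> R8 @ bar 5 tick 0 v(0, 2): penult P8 not 3rd/6th
  -> R6 @ bar 6 tick 3 v(0, 2): closes on m3

(0, 0, R5, (0, 2))
(1, 0, R2, (0, 1))
(1, 0, R4, (0, 2))
(2, 0, R4, (0, 1))
(3, 0, R2, (1, 2))
(3, 0, R4, (0, 1))
(3, 0, R4, (0, 2))
(4, 0, R4, (0, 1))
(4, 0, R7, (1,))
(5, 0, R8, (0, 2))
(6, 3, R6, (0, 2))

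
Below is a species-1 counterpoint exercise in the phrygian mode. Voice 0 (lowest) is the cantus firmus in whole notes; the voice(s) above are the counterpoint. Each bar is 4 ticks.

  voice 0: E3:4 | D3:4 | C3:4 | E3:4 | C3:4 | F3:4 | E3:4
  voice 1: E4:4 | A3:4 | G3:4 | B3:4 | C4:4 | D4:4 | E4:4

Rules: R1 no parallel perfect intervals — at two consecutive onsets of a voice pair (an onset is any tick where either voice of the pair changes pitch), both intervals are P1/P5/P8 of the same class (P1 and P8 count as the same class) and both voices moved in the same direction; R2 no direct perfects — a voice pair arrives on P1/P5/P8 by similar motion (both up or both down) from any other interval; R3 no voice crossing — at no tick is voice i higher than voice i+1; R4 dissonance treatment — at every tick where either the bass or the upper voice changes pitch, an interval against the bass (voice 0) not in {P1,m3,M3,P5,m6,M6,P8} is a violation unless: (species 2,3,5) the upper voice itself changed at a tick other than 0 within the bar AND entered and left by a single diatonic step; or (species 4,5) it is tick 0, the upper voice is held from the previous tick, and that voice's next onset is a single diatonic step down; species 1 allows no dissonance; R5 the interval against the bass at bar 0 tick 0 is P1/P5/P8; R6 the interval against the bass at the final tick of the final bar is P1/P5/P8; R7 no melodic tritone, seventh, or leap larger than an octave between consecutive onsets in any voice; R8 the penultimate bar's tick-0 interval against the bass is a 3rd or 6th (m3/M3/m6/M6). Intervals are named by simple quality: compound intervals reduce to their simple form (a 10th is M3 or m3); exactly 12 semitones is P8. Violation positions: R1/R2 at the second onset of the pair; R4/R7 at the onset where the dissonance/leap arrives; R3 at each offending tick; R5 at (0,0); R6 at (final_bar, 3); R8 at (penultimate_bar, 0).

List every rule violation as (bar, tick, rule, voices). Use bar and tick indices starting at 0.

(1, 0, R2, (0, 1))
(2, 0, R1, (0, 1))
(3, 0, R1, (0, 1))

bar 0: v0=E3 v1=E4 downbeat P8
bar 1: v0=D3 v1=A3 downbeat P5
bar 2: v0=C3 v1=G3 downbeat P5
bar 3: v0=E3 v1=B3 downbeat P5
bar 4: v0=C3 v1=C4 downbeat P8
bar 5: v0=F3 v1=D4 downbeat M6
bar 6: v0=E3 v1=E4 downbeat P8
  -> R2 @ bar 1 tick 0 v(0, 1): E3/E4 P8 -> D3/A3 P5 similar
  -> R1 @ bar 2 tick 0 v(0, 1): D3/A3 P5 -> C3/G3 P5 similar
  -> R1 @ bar 3 tick 0 v(0, 1): C3/G3 P5 -> E3/B3 P5 similar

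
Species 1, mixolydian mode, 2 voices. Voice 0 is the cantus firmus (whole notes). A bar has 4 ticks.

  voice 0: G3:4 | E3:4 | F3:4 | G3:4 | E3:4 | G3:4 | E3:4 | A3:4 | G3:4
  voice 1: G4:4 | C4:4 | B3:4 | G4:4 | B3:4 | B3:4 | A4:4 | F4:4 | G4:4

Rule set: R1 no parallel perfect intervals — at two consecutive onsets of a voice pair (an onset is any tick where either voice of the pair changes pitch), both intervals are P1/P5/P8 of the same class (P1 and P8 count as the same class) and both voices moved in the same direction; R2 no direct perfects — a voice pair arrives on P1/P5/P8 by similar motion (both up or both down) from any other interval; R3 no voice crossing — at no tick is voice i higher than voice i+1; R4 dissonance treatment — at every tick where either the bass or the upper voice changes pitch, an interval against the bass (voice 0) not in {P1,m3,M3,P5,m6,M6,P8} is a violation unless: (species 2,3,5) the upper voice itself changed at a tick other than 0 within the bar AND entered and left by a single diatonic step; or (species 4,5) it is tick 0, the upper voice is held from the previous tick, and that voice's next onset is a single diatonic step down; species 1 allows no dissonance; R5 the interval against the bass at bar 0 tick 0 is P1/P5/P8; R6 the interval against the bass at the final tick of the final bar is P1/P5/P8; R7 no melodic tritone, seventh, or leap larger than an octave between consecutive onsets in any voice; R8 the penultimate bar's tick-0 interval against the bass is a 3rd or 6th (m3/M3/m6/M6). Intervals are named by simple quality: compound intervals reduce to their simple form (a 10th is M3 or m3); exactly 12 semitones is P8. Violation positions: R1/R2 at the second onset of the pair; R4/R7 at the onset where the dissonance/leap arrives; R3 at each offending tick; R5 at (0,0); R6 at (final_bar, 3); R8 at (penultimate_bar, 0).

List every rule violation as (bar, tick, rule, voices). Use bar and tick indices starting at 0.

(2, 0, R4, (0, 1))
(3, 0, R2, (0, 1))
(4, 0, R2, (0, 1))
(6, 0, R4, (0, 1))
(6, 0, R7, (1,))

bar 0: v0=G3 v1=G4 downbeat P8
bar 1: v0=E3 v1=C4 downbeat m6
bar 2: v0=F3 v1=B3 downbeat TT
bar 3: v0=G3 v1=G4 downbeat P8
bar 4: v0=E3 v1=B3 downbeat P5
bar 5: v0=G3 v1=B3 downbeat M3
bar 6: v0=E3 v1=A4 downbeat P4
bar 7: v0=A3 v1=F4 downbeat m6
bar 8: v0=G3 v1=G4 downbeat P8
  -> R4 @ bar 2 tick 0 v(0, 1): F3/B3 TT untreated
  -> R2 @ bar 3 tick 0 v(0, 1): F3/B3 TT -> G3/G4 P8 similar
  -> R2 @ bar 4 tick 0 v(0, 1): G3/G4 P8 -> E3/B3 P5 similar
  -> R4 @ bar 6 tick 0 v(0, 1): E3/A4 P4 untreated
  -> R7 @ bar 6 tick 0 v(1,): B3->A4 leap 10st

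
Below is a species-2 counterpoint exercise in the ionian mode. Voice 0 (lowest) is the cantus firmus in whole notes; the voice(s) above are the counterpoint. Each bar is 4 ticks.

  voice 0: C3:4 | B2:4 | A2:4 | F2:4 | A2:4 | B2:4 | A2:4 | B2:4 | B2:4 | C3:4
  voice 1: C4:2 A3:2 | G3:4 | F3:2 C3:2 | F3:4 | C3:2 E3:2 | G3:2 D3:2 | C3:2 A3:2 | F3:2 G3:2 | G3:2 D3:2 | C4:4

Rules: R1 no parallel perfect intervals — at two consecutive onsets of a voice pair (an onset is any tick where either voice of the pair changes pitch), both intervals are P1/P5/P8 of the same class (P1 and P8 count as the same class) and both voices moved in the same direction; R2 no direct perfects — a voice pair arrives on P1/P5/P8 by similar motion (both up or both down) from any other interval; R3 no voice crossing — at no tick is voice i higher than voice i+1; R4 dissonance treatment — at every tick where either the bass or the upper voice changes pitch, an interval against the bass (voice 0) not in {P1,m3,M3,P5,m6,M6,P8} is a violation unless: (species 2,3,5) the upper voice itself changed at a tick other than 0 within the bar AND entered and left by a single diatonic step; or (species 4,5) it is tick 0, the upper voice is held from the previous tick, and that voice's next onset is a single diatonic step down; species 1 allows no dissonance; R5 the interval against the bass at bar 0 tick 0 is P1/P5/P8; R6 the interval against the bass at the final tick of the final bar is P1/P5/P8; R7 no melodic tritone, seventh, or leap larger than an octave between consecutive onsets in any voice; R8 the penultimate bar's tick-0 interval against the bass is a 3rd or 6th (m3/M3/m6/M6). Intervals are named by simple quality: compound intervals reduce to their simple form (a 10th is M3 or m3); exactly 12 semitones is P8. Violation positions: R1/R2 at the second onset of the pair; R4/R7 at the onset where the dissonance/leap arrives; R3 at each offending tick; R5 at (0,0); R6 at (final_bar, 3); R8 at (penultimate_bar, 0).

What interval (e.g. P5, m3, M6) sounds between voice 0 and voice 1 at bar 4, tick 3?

voice 0=A2 voice 1=E3 -> P5

P5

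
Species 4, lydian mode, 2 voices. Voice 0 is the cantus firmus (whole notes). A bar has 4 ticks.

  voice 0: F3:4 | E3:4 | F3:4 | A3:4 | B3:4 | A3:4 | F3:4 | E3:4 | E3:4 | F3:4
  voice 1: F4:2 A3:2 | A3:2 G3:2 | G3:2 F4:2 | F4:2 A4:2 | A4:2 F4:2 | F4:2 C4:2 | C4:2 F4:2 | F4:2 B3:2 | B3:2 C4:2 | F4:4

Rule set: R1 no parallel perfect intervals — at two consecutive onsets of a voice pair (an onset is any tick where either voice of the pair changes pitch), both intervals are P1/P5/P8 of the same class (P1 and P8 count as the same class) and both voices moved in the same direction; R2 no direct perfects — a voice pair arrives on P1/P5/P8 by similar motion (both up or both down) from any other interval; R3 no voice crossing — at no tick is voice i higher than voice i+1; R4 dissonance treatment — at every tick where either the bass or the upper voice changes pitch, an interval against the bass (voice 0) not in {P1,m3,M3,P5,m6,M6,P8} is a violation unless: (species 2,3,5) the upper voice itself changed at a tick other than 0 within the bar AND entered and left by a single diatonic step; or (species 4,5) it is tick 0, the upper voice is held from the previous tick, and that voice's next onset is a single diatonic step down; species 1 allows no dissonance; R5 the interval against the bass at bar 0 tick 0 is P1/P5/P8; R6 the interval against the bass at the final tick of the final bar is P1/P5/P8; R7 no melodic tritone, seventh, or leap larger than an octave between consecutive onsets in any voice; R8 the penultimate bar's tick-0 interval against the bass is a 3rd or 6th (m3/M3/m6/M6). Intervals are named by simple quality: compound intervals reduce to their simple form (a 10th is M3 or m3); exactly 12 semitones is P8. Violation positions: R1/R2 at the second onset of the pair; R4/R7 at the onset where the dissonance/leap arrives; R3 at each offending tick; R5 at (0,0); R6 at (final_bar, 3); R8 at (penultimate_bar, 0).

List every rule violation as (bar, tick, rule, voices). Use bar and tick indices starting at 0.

bar 0: v0=F3 v1=F4 downbeat P8
bar 1: v0=E3 v1=A3 downbeat P4
bar 2: v0=F3 v1=G3 downbeat M2
bar 3: v0=A3 v1=F4 downbeat m6
bar 4: v0=B3 v1=A4 downbeat m7
bar 5: v0=A3 v1=F4 downbeat m6
bar 6: v0=F3 v1=C4 downbeat P5
bar 7: v0=E3 v1=F4 downbeat m2
bar 8: v0=E3 v1=B3 downbeat P5
bar 9: v0=F3 v1=F4 downbeat P8
  -> R4 @ bar 2 tick 0 v(0, 1): F3/G3 M2 untreated
  -> R7 @ bar 2 tick 2 v(1,): G3->F4 leap 10st
  -> R4 @ bar 4 tick 0 v(0, 1): B3/A4 m7 untreated
  -> R4 @ bar 4 tick 2 v(0, 1): B3/F4 TT untreated
  -> R4 @ bar 7 tick 0 v(0, 1): E3/F4 m2 untreated
  -> R7 @ bar 7 tick 2 v(1,): F4->B3 leap 6st
  -> R8 @ bar 8 tick 0 v(0, 1): penult P5 not 3rd/6th
  -> R2 @ bar 9 tick 0 v(0, 1): E3/C4 m6 -> F3/F4 P8 similar

(2, 0, R4, (0, 1))
(2, 2, R7, (1,))
(4, 0, R4, (0, 1))
(4, 2, R4, (0, 1))
(7, 0, R4, (0, 1))
(7, 2, R7, (1,))
(8, 0, R8, (0, 1))
(9, 0, R2, (0, 1))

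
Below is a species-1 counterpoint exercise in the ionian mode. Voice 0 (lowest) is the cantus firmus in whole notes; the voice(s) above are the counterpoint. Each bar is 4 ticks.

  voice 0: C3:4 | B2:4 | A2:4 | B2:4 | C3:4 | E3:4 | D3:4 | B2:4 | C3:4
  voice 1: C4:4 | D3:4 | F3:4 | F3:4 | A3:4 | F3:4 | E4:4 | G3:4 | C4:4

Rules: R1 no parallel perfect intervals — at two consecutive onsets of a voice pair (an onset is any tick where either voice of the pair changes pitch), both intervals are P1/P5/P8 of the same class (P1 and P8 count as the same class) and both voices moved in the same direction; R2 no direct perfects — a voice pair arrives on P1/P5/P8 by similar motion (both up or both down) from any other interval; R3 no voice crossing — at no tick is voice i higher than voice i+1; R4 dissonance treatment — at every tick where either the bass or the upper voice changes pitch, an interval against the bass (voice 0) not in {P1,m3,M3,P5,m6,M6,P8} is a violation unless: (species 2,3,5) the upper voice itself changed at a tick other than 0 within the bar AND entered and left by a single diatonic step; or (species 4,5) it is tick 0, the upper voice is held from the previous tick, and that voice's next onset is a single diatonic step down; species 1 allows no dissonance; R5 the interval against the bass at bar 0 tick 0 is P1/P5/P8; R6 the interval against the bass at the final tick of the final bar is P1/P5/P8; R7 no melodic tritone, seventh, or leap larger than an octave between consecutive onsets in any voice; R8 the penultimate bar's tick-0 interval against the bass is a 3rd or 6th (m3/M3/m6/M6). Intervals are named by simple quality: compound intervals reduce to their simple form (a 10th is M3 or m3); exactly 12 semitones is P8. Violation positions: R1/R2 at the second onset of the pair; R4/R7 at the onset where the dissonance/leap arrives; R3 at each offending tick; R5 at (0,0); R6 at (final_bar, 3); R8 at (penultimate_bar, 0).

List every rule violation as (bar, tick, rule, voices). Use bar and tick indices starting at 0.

(1, 0, R7, (1,))
(3, 0, R4, (0, 1))
(5, 0, R4, (0, 1))
(6, 0, R4, (0, 1))
(6, 0, R7, (1,))
(8, 0, R2, (0, 1))

bar 0: v0=C3 v1=C4 downbeat P8
bar 1: v0=B2 v1=D3 downbeat m3
bar 2: v0=A2 v1=F3 downbeat m6
bar 3: v0=B2 v1=F3 downbeat TT
bar 4: v0=C3 v1=A3 downbeat M6
bar 5: v0=E3 v1=F3 downbeat m2
bar 6: v0=D3 v1=E4 downbeat M2
bar 7: v0=B2 v1=G3 downbeat m6
bar 8: v0=C3 v1=C4 downbeat P8
  -> R7 @ bar 1 tick 0 v(1,): C4->D3 leap 10st
  -> R4 @ bar 3 tick 0 v(0, 1): B2/F3 TT untreated
  -> R4 @ bar 5 tick 0 v(0, 1): E3/F3 m2 untreated
  -> R4 @ bar 6 tick 0 v(0, 1): D3/E4 M2 untreated
  -> R7 @ bar 6 tick 0 v(1,): F3->E4 leap 11st
  -> R2 @ bar 8 tick 0 v(0, 1): B2/G3 m6 -> C3/C4 P8 similar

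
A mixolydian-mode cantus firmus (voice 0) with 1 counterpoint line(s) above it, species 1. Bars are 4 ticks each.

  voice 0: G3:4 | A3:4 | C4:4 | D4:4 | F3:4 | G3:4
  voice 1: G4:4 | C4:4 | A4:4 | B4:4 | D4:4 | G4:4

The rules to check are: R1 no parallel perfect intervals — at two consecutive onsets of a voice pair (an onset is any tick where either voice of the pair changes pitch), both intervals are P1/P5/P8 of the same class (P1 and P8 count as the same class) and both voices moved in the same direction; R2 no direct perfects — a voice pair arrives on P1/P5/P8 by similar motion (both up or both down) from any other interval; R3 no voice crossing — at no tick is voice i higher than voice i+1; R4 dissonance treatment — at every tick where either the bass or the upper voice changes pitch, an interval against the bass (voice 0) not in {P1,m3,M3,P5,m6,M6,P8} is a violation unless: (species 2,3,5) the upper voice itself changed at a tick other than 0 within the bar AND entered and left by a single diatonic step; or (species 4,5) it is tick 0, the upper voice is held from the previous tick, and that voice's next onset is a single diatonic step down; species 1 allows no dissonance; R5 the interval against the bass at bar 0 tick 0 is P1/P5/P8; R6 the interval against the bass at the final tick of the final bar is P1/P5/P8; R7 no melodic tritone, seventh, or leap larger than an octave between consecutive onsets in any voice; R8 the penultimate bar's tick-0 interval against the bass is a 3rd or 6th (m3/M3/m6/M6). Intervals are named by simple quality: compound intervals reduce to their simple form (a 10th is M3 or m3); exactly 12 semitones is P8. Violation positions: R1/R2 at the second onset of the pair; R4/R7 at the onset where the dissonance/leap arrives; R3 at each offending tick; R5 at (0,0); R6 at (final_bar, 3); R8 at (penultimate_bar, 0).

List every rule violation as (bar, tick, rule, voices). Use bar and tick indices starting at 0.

(5, 0, R2, (0, 1))

bar 0: v0=G3 v1=G4 downbeat P8
bar 1: v0=A3 v1=C4 downbeat m3
bar 2: v0=C4 v1=A4 downbeat M6
bar 3: v0=D4 v1=B4 downbeat M6
bar 4: v0=F3 v1=D4 downbeat M6
bar 5: v0=G3 v1=G4 downbeat P8
  -> R2 @ bar 5 tick 0 v(0, 1): F3/D4 M6 -> G3/G4 P8 similar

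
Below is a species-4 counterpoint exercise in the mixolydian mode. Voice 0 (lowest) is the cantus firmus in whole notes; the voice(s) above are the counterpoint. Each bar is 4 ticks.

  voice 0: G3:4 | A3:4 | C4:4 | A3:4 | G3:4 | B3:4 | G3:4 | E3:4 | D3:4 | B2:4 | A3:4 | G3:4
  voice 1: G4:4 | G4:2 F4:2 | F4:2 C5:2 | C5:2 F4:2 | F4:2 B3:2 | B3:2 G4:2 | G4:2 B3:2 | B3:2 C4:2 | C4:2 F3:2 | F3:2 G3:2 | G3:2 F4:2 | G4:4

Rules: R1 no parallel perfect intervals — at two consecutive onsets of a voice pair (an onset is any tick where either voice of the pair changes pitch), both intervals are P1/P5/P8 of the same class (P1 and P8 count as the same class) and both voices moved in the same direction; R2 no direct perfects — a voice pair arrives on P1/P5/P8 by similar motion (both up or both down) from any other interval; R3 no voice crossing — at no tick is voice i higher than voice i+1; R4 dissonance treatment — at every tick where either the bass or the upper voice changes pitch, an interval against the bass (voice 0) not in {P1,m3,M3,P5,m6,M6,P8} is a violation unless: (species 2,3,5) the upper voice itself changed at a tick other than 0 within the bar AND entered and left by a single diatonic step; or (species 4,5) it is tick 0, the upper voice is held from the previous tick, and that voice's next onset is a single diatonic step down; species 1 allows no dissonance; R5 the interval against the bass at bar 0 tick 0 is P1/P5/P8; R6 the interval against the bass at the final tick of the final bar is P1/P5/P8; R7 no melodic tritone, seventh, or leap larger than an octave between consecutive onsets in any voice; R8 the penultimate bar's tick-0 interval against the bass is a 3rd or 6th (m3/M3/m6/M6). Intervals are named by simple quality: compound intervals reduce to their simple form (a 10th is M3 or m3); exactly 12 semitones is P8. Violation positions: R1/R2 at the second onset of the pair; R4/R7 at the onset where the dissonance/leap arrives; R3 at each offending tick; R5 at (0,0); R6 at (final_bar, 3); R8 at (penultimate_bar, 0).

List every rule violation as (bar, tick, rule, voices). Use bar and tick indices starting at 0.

bar 0: v0=G3 v1=G4 downbeat P8
bar 1: v0=A3 v1=G4 downbeat m7
bar 2: v0=C4 v1=F4 downbeat P4
bar 3: v0=A3 v1=C5 downbeat m3
bar 4: v0=G3 v1=F4 downbeat m7
bar 5: v0=B3 v1=B3 downbeat P1
bar 6: v0=G3 v1=G4 downbeat P8
bar 7: v0=E3 v1=B3 downbeat P5
bar 8: v0=D3 v1=C4 downbeat m7
bar 9: v0=B2 v1=F3 downbeat TT
bar 10: v0=A3 v1=G3 downbeat M2
bar 11: v0=G3 v1=G4 downbeat P8
  -> R4 @ bar 2 tick 0 v(0, 1): C4/F4 P4 untreated
  -> R4 @ bar 4 tick 0 v(0, 1): G3/F4 m7 untreated
  -> R7 @ bar 4 tick 2 v(1,): F4->B3 leap 6st
  -> R4 @ bar 8 tick 0 v(0, 1): D3/C4 m7 untreated
  -> R4 @ bar 9 tick 0 v(0, 1): B2/F3 TT untreated
  -> R3 @ bar 10 tick 0 v(0, 1): A3 above G3
  -> R4 @ bar 10 tick 0 v(0, 1): A3/G3 M2 untreated
  -> R7 @ bar 10 tick 0 v(0,): B2->A3 leap 10st
  -> R8 @ bar 10 tick 0 v(0, 1): penult M2 not 3rd/6th
  -> R3 @ bar 10 tick 1 v(0, 1): A3 above G3
  -> R7 @ bar 10 tick 2 v(1,): G3->F4 leap 10st

(2, 0, R4, (0, 1))
(4, 0, R4, (0, 1))
(4, 2, R7, (1,))
(8, 0, R4, (0, 1))
(9, 0, R4, (0, 1))
(10, 0, R3, (0, 1))
(10, 0, R4, (0, 1))
(10, 0, R7, (0,))
(10, 0, R8, (0, 1))
(10, 1, R3, (0, 1))
(10, 2, R7, (1,))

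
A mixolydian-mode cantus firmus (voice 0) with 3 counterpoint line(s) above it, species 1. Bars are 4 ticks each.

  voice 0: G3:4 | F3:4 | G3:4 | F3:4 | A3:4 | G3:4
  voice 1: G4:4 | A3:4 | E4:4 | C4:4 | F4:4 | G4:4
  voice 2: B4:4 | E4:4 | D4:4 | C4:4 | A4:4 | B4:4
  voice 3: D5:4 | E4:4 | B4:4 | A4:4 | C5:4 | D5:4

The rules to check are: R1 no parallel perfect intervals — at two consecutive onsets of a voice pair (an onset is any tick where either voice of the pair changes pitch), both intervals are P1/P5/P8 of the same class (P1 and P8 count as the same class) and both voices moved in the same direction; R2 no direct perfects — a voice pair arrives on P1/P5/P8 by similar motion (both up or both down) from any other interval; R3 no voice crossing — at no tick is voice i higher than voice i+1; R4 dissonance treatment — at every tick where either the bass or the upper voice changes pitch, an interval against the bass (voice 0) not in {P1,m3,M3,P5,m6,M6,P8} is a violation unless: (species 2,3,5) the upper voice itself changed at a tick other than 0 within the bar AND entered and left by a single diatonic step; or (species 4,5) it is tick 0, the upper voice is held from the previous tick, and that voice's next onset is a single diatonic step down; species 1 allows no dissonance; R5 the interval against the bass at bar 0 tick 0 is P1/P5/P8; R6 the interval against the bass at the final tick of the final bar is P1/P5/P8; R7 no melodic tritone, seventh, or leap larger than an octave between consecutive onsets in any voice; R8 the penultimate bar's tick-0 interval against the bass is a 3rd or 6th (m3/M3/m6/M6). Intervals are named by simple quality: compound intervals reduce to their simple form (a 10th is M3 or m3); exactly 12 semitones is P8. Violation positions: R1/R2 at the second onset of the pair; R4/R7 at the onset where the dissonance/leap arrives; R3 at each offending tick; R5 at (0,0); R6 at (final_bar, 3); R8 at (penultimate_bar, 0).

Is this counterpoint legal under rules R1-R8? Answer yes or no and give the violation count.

No (21 violations)

bar 0: v0=G3 v1=G4 v2=B4 v3=D5 (P5)
bar 1: v0=F3 v1=A3 v2=E4 v3=E4 (M7)
bar 2: v0=G3 v1=E4 v2=D4 v3=B4 (M3)
bar 3: v0=F3 v1=C4 v2=C4 v3=A4 (M3)
bar 4: v0=A3 v1=F4 v2=A4 v3=C5 (m3)
bar 5: v0=G3 v1=G4 v2=B4 v3=D5 (P5)
  R5 @ bar0.0: opens on M3
  R1 @ bar1.0: G4/D5 P5 -> A3/E4 P5 similar
  R2 @ bar1.0: G4/B4 M3 -> A3/E4 P5 similar
  R2 @ bar1.0: B4/D5 m3 -> E4/E4 P1 similar
  R4 @ bar1.0: F3/E4 M7 untreated
  R4 @ bar1.0: F3/E4 M7 untreated
  R7 @ bar1.0: G4->A3 leap 10st
  R7 @ bar1.0: D5->E4 leap 10st
  R1 @ bar2.0: A3/E4 P5 -> E4/B4 P5 similar
  R3 @ bar2.0: E4 above D4
  R3 @ bar2.1: E4 above D4
  R3 @ bar2.2: E4 above D4
  R3 @ bar2.3: E4 above D4
  R1 @ bar3.0: G3/D4 P5 -> F3/C4 P5 similar
  R2 @ bar3.0: G3/E4 M6 -> F3/C4 P5 similar
  R2 @ bar3.0: E4/D4 M2 -> C4/C4 P1 similar
  R2 @ bar4.0: F3/C4 P5 -> A3/A4 P8 similar
  R2 @ bar4.0: C4/A4 M6 -> F4/C5 P5 similar
  R8 @ bar4.0: penult P8 not 3rd/6th
  R1 @ bar5.0: F4/C5 P5 -> G4/D5 P5 similar
  R6 @ bar5.3: closes on M3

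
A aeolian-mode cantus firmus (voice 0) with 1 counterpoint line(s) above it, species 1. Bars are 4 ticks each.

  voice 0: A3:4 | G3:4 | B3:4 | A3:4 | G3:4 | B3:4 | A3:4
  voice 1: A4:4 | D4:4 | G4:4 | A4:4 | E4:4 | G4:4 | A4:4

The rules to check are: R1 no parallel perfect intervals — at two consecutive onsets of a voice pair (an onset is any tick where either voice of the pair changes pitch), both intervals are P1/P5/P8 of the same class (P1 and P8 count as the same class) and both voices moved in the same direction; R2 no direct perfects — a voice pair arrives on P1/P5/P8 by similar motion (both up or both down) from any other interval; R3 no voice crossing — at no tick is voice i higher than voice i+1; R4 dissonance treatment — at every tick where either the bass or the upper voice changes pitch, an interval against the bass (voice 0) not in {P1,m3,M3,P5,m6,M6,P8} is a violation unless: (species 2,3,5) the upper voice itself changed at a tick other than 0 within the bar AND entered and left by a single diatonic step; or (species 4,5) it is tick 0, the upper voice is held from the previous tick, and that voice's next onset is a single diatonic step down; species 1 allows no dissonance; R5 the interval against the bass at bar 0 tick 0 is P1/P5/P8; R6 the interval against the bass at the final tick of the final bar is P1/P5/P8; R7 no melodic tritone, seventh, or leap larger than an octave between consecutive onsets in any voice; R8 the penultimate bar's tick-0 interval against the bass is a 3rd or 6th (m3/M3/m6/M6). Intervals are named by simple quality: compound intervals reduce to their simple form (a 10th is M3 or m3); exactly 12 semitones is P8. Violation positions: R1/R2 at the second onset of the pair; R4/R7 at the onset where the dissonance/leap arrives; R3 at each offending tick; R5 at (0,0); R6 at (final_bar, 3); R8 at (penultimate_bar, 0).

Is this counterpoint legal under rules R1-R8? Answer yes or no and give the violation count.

No (1 violations)

bar 0: v0=A3 v1=A4 (P8)
bar 1: v0=G3 v1=D4 (P5)
bar 2: v0=B3 v1=G4 (m6)
bar 3: v0=A3 v1=A4 (P8)
bar 4: v0=G3 v1=E4 (M6)
bar 5: v0=B3 v1=G4 (m6)
bar 6: v0=A3 v1=A4 (P8)
  R2 @ bar1.0: A3/A4 P8 -> G3/D4 P5 similar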